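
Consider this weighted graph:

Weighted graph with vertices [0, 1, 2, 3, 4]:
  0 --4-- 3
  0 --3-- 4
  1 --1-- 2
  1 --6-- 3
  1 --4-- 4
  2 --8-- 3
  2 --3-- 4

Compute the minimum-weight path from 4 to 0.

Using Dijkstra's algorithm from vertex 4:
Shortest path: 4 -> 0
Total weight: 3 = 3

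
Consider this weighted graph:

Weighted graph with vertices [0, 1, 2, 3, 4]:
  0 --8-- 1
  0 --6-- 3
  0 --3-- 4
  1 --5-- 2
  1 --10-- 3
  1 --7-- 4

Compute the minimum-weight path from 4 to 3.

Using Dijkstra's algorithm from vertex 4:
Shortest path: 4 -> 0 -> 3
Total weight: 3 + 6 = 9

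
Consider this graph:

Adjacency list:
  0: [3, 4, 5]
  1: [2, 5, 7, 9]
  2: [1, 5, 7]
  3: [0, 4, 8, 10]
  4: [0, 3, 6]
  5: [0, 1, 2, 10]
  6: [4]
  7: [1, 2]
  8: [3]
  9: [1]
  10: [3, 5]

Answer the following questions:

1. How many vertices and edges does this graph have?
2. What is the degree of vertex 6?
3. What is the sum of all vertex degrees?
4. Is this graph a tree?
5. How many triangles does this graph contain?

Count: 11 vertices, 14 edges.
Vertex 6 has neighbors [4], degree = 1.
Handshaking lemma: 2 * 14 = 28.
A tree on 11 vertices has 10 edges. This graph has 14 edges (4 extra). Not a tree.
Number of triangles = 3.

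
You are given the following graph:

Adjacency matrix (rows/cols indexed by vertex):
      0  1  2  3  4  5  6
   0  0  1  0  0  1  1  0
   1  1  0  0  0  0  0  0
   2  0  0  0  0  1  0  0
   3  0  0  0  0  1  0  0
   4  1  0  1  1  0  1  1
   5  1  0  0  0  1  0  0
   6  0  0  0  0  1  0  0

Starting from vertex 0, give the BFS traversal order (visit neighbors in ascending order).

BFS from vertex 0 (neighbors processed in ascending order):
Visit order: 0, 1, 4, 5, 2, 3, 6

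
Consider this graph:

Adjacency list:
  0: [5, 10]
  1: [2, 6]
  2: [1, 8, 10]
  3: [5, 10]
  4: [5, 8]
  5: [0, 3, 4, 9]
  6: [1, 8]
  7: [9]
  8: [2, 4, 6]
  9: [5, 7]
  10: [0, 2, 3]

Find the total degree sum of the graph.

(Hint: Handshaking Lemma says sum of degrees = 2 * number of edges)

Count edges: 13 edges.
By Handshaking Lemma: sum of degrees = 2 * 13 = 26.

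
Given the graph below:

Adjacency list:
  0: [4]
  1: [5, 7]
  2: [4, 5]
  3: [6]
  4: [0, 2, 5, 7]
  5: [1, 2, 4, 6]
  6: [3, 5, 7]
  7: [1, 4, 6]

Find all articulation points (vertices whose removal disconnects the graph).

An articulation point is a vertex whose removal disconnects the graph.
Articulation points: [4, 6]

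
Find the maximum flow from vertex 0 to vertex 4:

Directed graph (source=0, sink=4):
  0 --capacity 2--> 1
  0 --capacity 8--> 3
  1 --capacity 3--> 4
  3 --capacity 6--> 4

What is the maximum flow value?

Computing max flow:
  Flow on (0->1): 2/2
  Flow on (0->3): 6/8
  Flow on (1->4): 2/3
  Flow on (3->4): 6/6
Maximum flow = 8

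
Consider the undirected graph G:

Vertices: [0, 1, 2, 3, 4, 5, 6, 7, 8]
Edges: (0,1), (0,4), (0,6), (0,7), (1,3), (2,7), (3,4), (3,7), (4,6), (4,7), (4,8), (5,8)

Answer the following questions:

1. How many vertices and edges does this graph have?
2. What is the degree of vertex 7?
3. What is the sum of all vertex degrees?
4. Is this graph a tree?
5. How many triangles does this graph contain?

Count: 9 vertices, 12 edges.
Vertex 7 has neighbors [0, 2, 3, 4], degree = 4.
Handshaking lemma: 2 * 12 = 24.
A tree on 9 vertices has 8 edges. This graph has 12 edges (4 extra). Not a tree.
Number of triangles = 3.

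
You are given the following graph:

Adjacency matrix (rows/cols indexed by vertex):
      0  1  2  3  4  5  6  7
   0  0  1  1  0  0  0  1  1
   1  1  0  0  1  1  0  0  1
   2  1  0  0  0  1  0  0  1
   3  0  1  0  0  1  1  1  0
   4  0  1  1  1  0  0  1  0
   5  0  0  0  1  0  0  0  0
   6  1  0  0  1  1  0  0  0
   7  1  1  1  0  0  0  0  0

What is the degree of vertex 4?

Vertex 4 has neighbors [1, 2, 3, 6], so deg(4) = 4.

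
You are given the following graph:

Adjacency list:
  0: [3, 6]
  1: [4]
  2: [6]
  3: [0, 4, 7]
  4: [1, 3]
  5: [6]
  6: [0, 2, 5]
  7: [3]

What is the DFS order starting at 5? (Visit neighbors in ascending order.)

DFS from vertex 5 (neighbors processed in ascending order):
Visit order: 5, 6, 0, 3, 4, 1, 7, 2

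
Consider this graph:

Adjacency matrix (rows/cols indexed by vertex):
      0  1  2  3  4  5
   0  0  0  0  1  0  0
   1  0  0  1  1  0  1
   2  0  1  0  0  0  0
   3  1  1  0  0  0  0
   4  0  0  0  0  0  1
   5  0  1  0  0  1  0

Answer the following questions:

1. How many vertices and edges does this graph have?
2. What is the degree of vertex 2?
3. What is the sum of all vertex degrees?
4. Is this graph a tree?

Count: 6 vertices, 5 edges.
Vertex 2 has neighbors [1], degree = 1.
Handshaking lemma: 2 * 5 = 10.
A graph is a tree iff it is connected and has exactly n-1 edges. This graph is connected (all 6 vertices in one component) and has 6-1 = 5 edges. It is a tree.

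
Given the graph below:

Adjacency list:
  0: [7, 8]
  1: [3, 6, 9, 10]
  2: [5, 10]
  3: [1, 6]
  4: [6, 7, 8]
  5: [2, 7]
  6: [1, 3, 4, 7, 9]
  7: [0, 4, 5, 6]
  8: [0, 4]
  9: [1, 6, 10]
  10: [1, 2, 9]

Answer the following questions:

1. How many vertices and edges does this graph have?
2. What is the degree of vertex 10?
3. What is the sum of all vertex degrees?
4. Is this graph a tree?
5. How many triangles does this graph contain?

Count: 11 vertices, 16 edges.
Vertex 10 has neighbors [1, 2, 9], degree = 3.
Handshaking lemma: 2 * 16 = 32.
A tree on 11 vertices has 10 edges. This graph has 16 edges (6 extra). Not a tree.
Number of triangles = 4.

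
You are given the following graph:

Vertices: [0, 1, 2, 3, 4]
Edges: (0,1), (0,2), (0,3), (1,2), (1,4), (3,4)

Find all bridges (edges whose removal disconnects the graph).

No bridges found. The graph is 2-edge-connected (no single edge removal disconnects it).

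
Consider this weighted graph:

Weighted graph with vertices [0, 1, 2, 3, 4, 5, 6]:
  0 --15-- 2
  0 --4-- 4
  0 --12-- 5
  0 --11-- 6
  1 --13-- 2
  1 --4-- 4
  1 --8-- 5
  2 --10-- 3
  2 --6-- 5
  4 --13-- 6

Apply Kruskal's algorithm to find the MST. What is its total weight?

Applying Kruskal's algorithm (sort edges by weight, add if no cycle):
  Add (0,4) w=4
  Add (1,4) w=4
  Add (2,5) w=6
  Add (1,5) w=8
  Add (2,3) w=10
  Add (0,6) w=11
  Skip (0,5) w=12 (creates cycle)
  Skip (1,2) w=13 (creates cycle)
  Skip (4,6) w=13 (creates cycle)
  Skip (0,2) w=15 (creates cycle)
MST weight = 43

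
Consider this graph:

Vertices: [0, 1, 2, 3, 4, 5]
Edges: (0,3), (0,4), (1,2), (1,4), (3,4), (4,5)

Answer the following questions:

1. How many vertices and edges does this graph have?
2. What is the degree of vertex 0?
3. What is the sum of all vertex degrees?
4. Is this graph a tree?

Count: 6 vertices, 6 edges.
Vertex 0 has neighbors [3, 4], degree = 2.
Handshaking lemma: 2 * 6 = 12.
A tree on 6 vertices has 5 edges. This graph has 6 edges (1 extra). Not a tree.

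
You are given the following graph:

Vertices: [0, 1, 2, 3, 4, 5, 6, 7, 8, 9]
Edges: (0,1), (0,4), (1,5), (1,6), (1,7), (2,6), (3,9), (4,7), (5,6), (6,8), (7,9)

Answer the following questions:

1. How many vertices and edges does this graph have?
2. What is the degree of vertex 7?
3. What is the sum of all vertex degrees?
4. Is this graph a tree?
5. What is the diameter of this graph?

Count: 10 vertices, 11 edges.
Vertex 7 has neighbors [1, 4, 9], degree = 3.
Handshaking lemma: 2 * 11 = 22.
A tree on 10 vertices has 9 edges. This graph has 11 edges (2 extra). Not a tree.
Diameter (longest shortest path) = 5.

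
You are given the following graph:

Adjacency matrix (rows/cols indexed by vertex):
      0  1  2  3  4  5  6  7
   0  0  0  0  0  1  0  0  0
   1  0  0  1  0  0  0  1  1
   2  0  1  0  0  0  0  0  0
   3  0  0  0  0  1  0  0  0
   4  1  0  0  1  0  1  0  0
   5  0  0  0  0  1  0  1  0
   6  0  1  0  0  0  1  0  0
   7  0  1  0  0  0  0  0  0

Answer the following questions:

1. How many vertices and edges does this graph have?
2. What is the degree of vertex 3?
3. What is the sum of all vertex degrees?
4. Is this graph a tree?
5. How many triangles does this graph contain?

Count: 8 vertices, 7 edges.
Vertex 3 has neighbors [4], degree = 1.
Handshaking lemma: 2 * 7 = 14.
A graph is a tree iff it is connected and has exactly n-1 edges. This graph is connected (all 8 vertices in one component) and has 8-1 = 7 edges. It is a tree.
Number of triangles = 0.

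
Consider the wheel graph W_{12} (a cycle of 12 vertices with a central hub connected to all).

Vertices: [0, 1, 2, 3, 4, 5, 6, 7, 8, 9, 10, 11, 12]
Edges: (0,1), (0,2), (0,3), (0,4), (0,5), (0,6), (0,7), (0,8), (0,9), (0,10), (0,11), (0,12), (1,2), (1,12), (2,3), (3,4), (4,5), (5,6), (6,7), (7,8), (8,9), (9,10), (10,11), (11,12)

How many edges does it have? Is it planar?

Wheel graph W_{12}: 12 cycle edges + 12 spoke edges = 24 edges.
Total vertices: 13.
The graph is planar.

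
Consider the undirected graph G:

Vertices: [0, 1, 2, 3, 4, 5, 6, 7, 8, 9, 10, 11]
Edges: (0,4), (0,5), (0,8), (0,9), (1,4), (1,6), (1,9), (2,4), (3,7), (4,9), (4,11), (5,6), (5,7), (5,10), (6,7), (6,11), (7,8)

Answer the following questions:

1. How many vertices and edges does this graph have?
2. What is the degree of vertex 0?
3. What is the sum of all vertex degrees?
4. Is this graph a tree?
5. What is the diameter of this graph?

Count: 12 vertices, 17 edges.
Vertex 0 has neighbors [4, 5, 8, 9], degree = 4.
Handshaking lemma: 2 * 17 = 34.
A tree on 12 vertices has 11 edges. This graph has 17 edges (6 extra). Not a tree.
Diameter (longest shortest path) = 5.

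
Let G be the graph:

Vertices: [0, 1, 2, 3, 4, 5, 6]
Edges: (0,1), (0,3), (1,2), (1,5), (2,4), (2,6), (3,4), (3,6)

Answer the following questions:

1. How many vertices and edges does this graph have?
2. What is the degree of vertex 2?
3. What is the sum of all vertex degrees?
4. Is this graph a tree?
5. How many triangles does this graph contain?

Count: 7 vertices, 8 edges.
Vertex 2 has neighbors [1, 4, 6], degree = 3.
Handshaking lemma: 2 * 8 = 16.
A tree on 7 vertices has 6 edges. This graph has 8 edges (2 extra). Not a tree.
Number of triangles = 0.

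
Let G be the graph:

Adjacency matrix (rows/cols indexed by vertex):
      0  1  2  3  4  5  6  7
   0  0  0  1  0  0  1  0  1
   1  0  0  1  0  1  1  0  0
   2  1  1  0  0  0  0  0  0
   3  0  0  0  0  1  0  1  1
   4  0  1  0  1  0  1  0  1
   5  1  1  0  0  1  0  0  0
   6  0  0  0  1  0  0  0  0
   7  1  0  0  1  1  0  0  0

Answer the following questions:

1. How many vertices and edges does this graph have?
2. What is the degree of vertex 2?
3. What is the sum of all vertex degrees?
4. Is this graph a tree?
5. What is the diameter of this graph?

Count: 8 vertices, 11 edges.
Vertex 2 has neighbors [0, 1], degree = 2.
Handshaking lemma: 2 * 11 = 22.
A tree on 8 vertices has 7 edges. This graph has 11 edges (4 extra). Not a tree.
Diameter (longest shortest path) = 4.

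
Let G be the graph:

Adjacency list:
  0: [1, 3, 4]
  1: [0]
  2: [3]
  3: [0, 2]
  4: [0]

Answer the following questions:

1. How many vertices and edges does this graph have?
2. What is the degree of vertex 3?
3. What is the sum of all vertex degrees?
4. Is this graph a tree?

Count: 5 vertices, 4 edges.
Vertex 3 has neighbors [0, 2], degree = 2.
Handshaking lemma: 2 * 4 = 8.
A graph is a tree iff it is connected and has exactly n-1 edges. This graph is connected (all 5 vertices in one component) and has 5-1 = 4 edges. It is a tree.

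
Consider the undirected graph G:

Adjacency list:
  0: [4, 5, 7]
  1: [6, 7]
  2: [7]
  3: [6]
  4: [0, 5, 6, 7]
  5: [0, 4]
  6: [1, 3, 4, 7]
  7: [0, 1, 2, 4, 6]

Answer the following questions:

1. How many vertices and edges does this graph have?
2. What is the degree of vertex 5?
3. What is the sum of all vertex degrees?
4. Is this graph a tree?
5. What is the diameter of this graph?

Count: 8 vertices, 11 edges.
Vertex 5 has neighbors [0, 4], degree = 2.
Handshaking lemma: 2 * 11 = 22.
A tree on 8 vertices has 7 edges. This graph has 11 edges (4 extra). Not a tree.
Diameter (longest shortest path) = 3.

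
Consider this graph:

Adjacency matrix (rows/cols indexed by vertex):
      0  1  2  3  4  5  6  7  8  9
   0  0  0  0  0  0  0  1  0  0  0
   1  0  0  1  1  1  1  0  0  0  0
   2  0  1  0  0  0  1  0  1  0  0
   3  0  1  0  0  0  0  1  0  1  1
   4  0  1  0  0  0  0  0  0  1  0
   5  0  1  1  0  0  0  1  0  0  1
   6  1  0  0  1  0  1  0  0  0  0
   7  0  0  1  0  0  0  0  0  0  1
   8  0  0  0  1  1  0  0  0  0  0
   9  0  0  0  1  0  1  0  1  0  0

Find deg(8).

Vertex 8 has neighbors [3, 4], so deg(8) = 2.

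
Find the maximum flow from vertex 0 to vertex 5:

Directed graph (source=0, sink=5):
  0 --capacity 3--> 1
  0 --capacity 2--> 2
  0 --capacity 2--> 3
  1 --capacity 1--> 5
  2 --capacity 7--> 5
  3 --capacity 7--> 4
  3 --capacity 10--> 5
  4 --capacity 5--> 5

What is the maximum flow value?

Computing max flow:
  Flow on (0->1): 1/3
  Flow on (0->2): 2/2
  Flow on (0->3): 2/2
  Flow on (1->5): 1/1
  Flow on (2->5): 2/7
  Flow on (3->5): 2/10
Maximum flow = 5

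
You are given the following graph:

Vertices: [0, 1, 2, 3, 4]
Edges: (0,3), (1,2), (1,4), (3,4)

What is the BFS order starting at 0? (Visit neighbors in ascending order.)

BFS from vertex 0 (neighbors processed in ascending order):
Visit order: 0, 3, 4, 1, 2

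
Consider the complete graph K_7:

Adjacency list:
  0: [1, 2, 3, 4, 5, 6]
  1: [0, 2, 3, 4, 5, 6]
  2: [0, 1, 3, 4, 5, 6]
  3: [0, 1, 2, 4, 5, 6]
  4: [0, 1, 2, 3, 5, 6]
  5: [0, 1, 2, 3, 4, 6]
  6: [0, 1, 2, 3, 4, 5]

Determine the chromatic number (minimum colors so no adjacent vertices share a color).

In K_7, every vertex is adjacent to every other vertex.
Each vertex needs a unique color.
Chromatic number = 7.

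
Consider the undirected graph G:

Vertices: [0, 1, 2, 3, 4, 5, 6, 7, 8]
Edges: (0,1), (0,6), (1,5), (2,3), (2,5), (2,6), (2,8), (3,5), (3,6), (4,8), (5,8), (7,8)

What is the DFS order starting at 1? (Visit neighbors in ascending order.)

DFS from vertex 1 (neighbors processed in ascending order):
Visit order: 1, 0, 6, 2, 3, 5, 8, 4, 7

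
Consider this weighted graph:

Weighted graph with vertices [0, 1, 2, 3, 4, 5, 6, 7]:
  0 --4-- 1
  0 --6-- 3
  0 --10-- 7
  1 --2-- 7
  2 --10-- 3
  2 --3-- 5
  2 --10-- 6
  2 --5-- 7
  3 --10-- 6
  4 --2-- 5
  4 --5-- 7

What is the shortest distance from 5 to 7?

Using Dijkstra's algorithm from vertex 5:
Shortest path: 5 -> 4 -> 7
Total weight: 2 + 5 = 7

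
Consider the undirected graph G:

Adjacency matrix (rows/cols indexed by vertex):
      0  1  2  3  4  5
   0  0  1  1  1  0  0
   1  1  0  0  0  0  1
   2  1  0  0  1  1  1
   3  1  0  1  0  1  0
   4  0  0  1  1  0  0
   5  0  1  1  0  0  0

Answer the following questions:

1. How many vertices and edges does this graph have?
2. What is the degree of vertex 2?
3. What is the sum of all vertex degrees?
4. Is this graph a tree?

Count: 6 vertices, 8 edges.
Vertex 2 has neighbors [0, 3, 4, 5], degree = 4.
Handshaking lemma: 2 * 8 = 16.
A tree on 6 vertices has 5 edges. This graph has 8 edges (3 extra). Not a tree.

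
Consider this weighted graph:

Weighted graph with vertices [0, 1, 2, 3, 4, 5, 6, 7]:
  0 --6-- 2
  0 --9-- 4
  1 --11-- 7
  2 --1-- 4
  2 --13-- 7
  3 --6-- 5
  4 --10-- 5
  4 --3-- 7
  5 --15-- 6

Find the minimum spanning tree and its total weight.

Applying Kruskal's algorithm (sort edges by weight, add if no cycle):
  Add (2,4) w=1
  Add (4,7) w=3
  Add (0,2) w=6
  Add (3,5) w=6
  Skip (0,4) w=9 (creates cycle)
  Add (4,5) w=10
  Add (1,7) w=11
  Skip (2,7) w=13 (creates cycle)
  Add (5,6) w=15
MST weight = 52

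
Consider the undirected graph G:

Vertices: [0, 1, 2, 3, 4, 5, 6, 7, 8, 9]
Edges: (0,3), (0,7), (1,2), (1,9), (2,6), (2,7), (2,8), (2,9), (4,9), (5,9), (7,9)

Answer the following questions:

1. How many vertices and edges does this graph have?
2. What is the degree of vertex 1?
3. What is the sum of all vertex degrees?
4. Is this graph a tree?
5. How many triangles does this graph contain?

Count: 10 vertices, 11 edges.
Vertex 1 has neighbors [2, 9], degree = 2.
Handshaking lemma: 2 * 11 = 22.
A tree on 10 vertices has 9 edges. This graph has 11 edges (2 extra). Not a tree.
Number of triangles = 2.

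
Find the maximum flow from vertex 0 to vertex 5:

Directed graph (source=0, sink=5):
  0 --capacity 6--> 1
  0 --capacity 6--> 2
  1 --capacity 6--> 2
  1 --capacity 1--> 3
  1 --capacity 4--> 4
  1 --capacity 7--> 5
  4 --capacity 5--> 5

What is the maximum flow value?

Computing max flow:
  Flow on (0->1): 6/6
  Flow on (1->5): 6/7
Maximum flow = 6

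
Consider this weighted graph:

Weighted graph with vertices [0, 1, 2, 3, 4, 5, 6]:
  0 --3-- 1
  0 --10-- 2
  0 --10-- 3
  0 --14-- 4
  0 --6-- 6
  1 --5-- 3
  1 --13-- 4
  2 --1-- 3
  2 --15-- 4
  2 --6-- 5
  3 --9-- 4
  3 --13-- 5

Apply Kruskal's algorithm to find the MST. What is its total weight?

Applying Kruskal's algorithm (sort edges by weight, add if no cycle):
  Add (2,3) w=1
  Add (0,1) w=3
  Add (1,3) w=5
  Add (0,6) w=6
  Add (2,5) w=6
  Add (3,4) w=9
  Skip (0,2) w=10 (creates cycle)
  Skip (0,3) w=10 (creates cycle)
  Skip (1,4) w=13 (creates cycle)
  Skip (3,5) w=13 (creates cycle)
  Skip (0,4) w=14 (creates cycle)
  Skip (2,4) w=15 (creates cycle)
MST weight = 30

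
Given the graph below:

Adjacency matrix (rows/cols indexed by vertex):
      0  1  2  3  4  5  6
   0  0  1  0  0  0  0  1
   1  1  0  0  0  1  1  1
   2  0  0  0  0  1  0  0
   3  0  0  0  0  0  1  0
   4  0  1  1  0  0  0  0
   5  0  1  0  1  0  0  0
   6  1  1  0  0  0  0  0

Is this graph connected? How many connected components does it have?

Checking connectivity: the graph has 1 connected component(s).
All vertices are reachable from each other. The graph IS connected.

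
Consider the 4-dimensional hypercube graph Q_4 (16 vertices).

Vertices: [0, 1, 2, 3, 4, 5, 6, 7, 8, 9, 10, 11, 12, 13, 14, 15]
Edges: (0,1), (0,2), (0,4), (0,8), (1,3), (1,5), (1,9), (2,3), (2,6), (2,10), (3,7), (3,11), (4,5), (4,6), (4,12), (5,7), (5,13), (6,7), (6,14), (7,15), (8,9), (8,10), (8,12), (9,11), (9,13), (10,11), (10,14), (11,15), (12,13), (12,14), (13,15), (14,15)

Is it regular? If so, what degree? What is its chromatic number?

In Q_4, every vertex has exactly 4 neighbors (flip one of 4 bits), so it is 4-regular.
Q_4 is bipartite (partition by bit-parity), so chromatic number = 2.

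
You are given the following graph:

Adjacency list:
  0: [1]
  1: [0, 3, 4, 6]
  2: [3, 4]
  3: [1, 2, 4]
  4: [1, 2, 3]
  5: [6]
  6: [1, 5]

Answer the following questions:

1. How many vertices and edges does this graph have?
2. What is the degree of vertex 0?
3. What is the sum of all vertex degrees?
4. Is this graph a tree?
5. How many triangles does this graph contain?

Count: 7 vertices, 8 edges.
Vertex 0 has neighbors [1], degree = 1.
Handshaking lemma: 2 * 8 = 16.
A tree on 7 vertices has 6 edges. This graph has 8 edges (2 extra). Not a tree.
Number of triangles = 2.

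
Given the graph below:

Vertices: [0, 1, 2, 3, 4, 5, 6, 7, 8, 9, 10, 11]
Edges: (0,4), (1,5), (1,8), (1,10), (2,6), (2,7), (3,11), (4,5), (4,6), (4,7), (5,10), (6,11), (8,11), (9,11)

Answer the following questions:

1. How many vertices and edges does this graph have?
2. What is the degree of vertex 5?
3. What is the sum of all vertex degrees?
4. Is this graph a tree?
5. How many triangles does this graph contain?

Count: 12 vertices, 14 edges.
Vertex 5 has neighbors [1, 4, 10], degree = 3.
Handshaking lemma: 2 * 14 = 28.
A tree on 12 vertices has 11 edges. This graph has 14 edges (3 extra). Not a tree.
Number of triangles = 1.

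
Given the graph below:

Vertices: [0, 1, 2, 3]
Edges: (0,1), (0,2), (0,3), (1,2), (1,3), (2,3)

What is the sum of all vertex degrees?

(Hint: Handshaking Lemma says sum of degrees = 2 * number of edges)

Count edges: 6 edges.
By Handshaking Lemma: sum of degrees = 2 * 6 = 12.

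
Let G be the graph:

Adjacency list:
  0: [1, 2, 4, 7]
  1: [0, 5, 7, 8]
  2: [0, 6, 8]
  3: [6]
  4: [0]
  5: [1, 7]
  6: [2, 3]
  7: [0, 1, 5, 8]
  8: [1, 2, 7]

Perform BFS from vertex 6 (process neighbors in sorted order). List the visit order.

BFS from vertex 6 (neighbors processed in ascending order):
Visit order: 6, 2, 3, 0, 8, 1, 4, 7, 5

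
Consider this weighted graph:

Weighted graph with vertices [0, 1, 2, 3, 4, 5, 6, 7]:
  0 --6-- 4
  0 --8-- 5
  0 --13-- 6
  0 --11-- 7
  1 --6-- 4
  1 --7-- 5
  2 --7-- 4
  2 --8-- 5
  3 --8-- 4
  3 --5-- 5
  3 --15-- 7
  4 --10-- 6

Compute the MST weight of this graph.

Applying Kruskal's algorithm (sort edges by weight, add if no cycle):
  Add (3,5) w=5
  Add (0,4) w=6
  Add (1,4) w=6
  Add (1,5) w=7
  Add (2,4) w=7
  Skip (0,5) w=8 (creates cycle)
  Skip (2,5) w=8 (creates cycle)
  Skip (3,4) w=8 (creates cycle)
  Add (4,6) w=10
  Add (0,7) w=11
  Skip (0,6) w=13 (creates cycle)
  Skip (3,7) w=15 (creates cycle)
MST weight = 52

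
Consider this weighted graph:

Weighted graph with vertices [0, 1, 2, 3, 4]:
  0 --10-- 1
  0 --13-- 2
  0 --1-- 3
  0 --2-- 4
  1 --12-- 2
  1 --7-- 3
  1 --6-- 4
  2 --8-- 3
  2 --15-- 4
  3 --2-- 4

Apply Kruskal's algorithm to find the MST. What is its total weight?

Applying Kruskal's algorithm (sort edges by weight, add if no cycle):
  Add (0,3) w=1
  Add (0,4) w=2
  Skip (3,4) w=2 (creates cycle)
  Add (1,4) w=6
  Skip (1,3) w=7 (creates cycle)
  Add (2,3) w=8
  Skip (0,1) w=10 (creates cycle)
  Skip (1,2) w=12 (creates cycle)
  Skip (0,2) w=13 (creates cycle)
  Skip (2,4) w=15 (creates cycle)
MST weight = 17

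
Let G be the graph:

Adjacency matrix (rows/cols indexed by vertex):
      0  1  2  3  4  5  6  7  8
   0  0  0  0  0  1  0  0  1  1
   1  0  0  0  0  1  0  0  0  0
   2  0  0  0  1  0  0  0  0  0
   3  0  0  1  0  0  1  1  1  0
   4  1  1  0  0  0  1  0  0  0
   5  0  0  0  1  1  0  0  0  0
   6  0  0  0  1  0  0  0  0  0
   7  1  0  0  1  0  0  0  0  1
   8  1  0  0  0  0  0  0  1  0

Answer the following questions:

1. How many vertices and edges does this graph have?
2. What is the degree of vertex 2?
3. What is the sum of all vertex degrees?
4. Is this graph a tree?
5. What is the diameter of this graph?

Count: 9 vertices, 10 edges.
Vertex 2 has neighbors [3], degree = 1.
Handshaking lemma: 2 * 10 = 20.
A tree on 9 vertices has 8 edges. This graph has 10 edges (2 extra). Not a tree.
Diameter (longest shortest path) = 4.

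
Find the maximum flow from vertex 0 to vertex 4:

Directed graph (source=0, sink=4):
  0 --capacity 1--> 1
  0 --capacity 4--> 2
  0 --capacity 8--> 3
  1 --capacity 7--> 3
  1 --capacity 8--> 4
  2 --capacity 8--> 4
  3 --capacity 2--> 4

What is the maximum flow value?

Computing max flow:
  Flow on (0->1): 1/1
  Flow on (0->2): 4/4
  Flow on (0->3): 2/8
  Flow on (1->4): 1/8
  Flow on (2->4): 4/8
  Flow on (3->4): 2/2
Maximum flow = 7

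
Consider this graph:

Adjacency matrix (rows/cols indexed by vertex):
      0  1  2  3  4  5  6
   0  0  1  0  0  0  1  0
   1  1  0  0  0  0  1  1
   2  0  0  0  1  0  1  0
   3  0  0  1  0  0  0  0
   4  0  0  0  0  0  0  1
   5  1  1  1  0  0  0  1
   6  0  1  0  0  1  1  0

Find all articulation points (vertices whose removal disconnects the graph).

An articulation point is a vertex whose removal disconnects the graph.
Articulation points: [2, 5, 6]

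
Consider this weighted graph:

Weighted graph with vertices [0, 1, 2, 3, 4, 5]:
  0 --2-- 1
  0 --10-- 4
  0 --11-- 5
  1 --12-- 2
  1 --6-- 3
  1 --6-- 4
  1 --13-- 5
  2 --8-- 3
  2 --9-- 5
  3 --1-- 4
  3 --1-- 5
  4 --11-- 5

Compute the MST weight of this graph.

Applying Kruskal's algorithm (sort edges by weight, add if no cycle):
  Add (3,4) w=1
  Add (3,5) w=1
  Add (0,1) w=2
  Add (1,4) w=6
  Skip (1,3) w=6 (creates cycle)
  Add (2,3) w=8
  Skip (2,5) w=9 (creates cycle)
  Skip (0,4) w=10 (creates cycle)
  Skip (0,5) w=11 (creates cycle)
  Skip (4,5) w=11 (creates cycle)
  Skip (1,2) w=12 (creates cycle)
  Skip (1,5) w=13 (creates cycle)
MST weight = 18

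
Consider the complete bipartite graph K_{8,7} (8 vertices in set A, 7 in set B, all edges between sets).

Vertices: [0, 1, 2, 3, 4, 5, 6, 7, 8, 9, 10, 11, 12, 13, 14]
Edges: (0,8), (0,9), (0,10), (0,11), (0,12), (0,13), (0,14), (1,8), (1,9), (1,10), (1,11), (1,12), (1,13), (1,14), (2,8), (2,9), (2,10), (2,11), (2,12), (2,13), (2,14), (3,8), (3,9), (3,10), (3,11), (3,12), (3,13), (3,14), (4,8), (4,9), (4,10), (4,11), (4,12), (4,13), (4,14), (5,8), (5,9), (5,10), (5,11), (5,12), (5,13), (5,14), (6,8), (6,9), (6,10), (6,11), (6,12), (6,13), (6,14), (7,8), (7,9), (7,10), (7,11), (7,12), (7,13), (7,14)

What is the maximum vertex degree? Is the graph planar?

Set-A vertices have degree 7; set-B vertices have degree 8. Maximum degree = max(8,7) = 8.
K_{8,7} contains K_{3,3} as a subgraph (since both sides have >= 3 vertices); by Kuratowski's theorem it is not planar.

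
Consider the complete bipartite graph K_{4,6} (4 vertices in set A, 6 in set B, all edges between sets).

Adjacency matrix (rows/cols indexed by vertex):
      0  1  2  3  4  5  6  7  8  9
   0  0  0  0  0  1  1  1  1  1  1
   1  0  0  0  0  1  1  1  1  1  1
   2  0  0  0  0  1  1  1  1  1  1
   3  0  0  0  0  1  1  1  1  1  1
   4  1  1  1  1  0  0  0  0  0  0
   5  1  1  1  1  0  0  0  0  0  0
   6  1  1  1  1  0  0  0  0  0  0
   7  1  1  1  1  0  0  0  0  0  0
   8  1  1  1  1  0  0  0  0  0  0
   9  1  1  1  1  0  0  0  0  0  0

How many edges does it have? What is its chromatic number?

K_{4,6} has 4 * 6 = 24 edges.
Bipartite graphs have chromatic number 2 (color each partition differently).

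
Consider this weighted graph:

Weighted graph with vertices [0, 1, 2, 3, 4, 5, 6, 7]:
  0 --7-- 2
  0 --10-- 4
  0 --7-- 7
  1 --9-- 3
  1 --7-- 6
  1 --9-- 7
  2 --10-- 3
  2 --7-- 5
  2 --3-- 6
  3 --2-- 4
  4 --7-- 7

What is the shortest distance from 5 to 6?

Using Dijkstra's algorithm from vertex 5:
Shortest path: 5 -> 2 -> 6
Total weight: 7 + 3 = 10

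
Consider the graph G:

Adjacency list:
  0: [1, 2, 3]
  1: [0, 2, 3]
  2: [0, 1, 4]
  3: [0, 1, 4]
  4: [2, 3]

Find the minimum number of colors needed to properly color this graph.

The graph has a maximum clique of size 3 (lower bound on chromatic number).
A valid 3-coloring: {0: 0, 1: 1, 2: 2, 3: 2, 4: 0}.
Chromatic number = 3.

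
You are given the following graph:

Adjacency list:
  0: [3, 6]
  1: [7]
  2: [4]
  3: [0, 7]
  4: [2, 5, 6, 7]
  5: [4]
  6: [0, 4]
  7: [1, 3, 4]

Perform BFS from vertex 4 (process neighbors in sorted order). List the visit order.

BFS from vertex 4 (neighbors processed in ascending order):
Visit order: 4, 2, 5, 6, 7, 0, 1, 3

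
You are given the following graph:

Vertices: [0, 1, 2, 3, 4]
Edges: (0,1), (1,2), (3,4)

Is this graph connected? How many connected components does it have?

Checking connectivity: the graph has 2 connected component(s).
Components: [[0, 1, 2], [3, 4]]. The graph is NOT connected.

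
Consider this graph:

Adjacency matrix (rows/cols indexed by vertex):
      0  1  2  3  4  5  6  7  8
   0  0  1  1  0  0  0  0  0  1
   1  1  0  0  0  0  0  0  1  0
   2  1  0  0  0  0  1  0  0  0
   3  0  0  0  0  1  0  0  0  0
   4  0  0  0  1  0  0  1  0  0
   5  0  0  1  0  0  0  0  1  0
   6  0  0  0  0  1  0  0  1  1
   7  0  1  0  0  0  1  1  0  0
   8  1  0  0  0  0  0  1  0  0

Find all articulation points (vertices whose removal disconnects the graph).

An articulation point is a vertex whose removal disconnects the graph.
Articulation points: [4, 6]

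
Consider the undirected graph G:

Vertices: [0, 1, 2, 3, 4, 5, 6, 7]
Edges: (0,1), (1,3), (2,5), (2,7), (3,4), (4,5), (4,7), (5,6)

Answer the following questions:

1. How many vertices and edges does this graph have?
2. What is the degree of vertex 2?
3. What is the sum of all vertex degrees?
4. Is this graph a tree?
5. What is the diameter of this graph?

Count: 8 vertices, 8 edges.
Vertex 2 has neighbors [5, 7], degree = 2.
Handshaking lemma: 2 * 8 = 16.
A tree on 8 vertices has 7 edges. This graph has 8 edges (1 extra). Not a tree.
Diameter (longest shortest path) = 5.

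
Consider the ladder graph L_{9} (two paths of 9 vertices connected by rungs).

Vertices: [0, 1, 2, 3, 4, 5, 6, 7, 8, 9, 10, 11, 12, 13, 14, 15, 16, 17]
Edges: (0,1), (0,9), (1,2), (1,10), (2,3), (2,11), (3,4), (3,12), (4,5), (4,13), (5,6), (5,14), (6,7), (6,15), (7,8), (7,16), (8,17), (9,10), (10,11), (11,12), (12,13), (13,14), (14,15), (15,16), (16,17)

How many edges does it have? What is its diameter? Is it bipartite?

Ladder graph L_{9}: 9 rungs + 2 * (9-1) path edges = 9 + 16 = 25 edges.
Diameter = 9.
Ladder graphs are bipartite (alternating coloring along each path).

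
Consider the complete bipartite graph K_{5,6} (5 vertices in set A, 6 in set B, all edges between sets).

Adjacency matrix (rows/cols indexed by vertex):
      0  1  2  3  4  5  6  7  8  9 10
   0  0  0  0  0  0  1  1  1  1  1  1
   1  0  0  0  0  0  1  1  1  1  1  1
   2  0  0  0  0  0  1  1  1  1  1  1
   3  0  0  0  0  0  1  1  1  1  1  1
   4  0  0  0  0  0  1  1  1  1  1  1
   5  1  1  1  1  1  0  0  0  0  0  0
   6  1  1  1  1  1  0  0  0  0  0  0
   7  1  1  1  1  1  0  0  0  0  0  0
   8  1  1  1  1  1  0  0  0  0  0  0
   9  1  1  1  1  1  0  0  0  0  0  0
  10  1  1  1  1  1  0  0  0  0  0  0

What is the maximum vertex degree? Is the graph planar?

Set-A vertices have degree 6; set-B vertices have degree 5. Maximum degree = max(5,6) = 6.
K_{5,6} contains K_{3,3} as a subgraph (since both sides have >= 3 vertices); by Kuratowski's theorem it is not planar.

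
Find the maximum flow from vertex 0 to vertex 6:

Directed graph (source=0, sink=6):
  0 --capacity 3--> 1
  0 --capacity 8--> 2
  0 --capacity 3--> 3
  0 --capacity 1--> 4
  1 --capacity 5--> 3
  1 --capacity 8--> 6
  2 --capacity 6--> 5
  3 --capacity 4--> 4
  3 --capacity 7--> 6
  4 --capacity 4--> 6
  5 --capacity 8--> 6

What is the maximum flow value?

Computing max flow:
  Flow on (0->1): 3/3
  Flow on (0->2): 6/8
  Flow on (0->3): 3/3
  Flow on (0->4): 1/1
  Flow on (1->6): 3/8
  Flow on (2->5): 6/6
  Flow on (3->6): 3/7
  Flow on (4->6): 1/4
  Flow on (5->6): 6/8
Maximum flow = 13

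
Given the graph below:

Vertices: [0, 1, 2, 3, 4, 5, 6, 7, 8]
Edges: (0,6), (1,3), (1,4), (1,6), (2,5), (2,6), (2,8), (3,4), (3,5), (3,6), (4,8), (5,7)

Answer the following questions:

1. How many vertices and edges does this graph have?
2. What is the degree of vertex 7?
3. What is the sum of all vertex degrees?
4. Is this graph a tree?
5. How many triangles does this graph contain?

Count: 9 vertices, 12 edges.
Vertex 7 has neighbors [5], degree = 1.
Handshaking lemma: 2 * 12 = 24.
A tree on 9 vertices has 8 edges. This graph has 12 edges (4 extra). Not a tree.
Number of triangles = 2.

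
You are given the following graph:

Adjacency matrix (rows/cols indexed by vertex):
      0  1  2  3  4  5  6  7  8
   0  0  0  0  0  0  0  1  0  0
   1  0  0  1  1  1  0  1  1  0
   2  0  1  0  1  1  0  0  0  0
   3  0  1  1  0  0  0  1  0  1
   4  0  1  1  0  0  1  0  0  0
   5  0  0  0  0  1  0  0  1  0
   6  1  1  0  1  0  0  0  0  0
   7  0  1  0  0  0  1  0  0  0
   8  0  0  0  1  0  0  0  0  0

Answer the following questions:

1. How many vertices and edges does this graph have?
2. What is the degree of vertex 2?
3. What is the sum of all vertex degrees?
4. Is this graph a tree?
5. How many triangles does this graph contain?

Count: 9 vertices, 12 edges.
Vertex 2 has neighbors [1, 3, 4], degree = 3.
Handshaking lemma: 2 * 12 = 24.
A tree on 9 vertices has 8 edges. This graph has 12 edges (4 extra). Not a tree.
Number of triangles = 3.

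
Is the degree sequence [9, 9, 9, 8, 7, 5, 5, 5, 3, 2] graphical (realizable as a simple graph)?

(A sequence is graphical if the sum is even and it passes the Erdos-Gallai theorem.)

Sum of degrees = 62. Sum is even but fails Erdos-Gallai. The sequence is NOT graphical.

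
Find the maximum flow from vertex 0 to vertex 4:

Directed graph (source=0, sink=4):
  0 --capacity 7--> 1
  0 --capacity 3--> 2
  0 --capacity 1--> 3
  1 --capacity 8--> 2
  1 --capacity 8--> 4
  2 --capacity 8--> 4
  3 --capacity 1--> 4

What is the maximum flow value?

Computing max flow:
  Flow on (0->1): 7/7
  Flow on (0->2): 3/3
  Flow on (0->3): 1/1
  Flow on (1->4): 7/8
  Flow on (2->4): 3/8
  Flow on (3->4): 1/1
Maximum flow = 11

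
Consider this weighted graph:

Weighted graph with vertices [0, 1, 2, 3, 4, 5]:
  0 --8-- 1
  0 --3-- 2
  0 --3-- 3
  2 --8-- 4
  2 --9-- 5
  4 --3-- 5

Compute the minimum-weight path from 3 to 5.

Using Dijkstra's algorithm from vertex 3:
Shortest path: 3 -> 0 -> 2 -> 5
Total weight: 3 + 3 + 9 = 15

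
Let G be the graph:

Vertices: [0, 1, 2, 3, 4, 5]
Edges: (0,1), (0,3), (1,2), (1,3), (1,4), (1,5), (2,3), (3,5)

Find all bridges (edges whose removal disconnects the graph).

A bridge is an edge whose removal increases the number of connected components.
Bridges found: (1,4)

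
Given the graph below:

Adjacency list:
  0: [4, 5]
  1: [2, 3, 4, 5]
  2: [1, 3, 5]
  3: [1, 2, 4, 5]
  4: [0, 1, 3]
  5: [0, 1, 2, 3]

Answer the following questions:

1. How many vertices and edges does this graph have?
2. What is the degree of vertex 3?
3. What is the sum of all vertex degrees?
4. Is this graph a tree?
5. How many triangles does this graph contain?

Count: 6 vertices, 10 edges.
Vertex 3 has neighbors [1, 2, 4, 5], degree = 4.
Handshaking lemma: 2 * 10 = 20.
A tree on 6 vertices has 5 edges. This graph has 10 edges (5 extra). Not a tree.
Number of triangles = 5.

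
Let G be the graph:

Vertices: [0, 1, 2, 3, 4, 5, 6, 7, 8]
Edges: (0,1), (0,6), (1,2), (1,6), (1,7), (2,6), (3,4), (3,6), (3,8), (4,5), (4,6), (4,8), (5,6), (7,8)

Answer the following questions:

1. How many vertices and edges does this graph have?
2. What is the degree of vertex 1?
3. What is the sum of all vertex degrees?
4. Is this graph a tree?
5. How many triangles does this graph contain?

Count: 9 vertices, 14 edges.
Vertex 1 has neighbors [0, 2, 6, 7], degree = 4.
Handshaking lemma: 2 * 14 = 28.
A tree on 9 vertices has 8 edges. This graph has 14 edges (6 extra). Not a tree.
Number of triangles = 5.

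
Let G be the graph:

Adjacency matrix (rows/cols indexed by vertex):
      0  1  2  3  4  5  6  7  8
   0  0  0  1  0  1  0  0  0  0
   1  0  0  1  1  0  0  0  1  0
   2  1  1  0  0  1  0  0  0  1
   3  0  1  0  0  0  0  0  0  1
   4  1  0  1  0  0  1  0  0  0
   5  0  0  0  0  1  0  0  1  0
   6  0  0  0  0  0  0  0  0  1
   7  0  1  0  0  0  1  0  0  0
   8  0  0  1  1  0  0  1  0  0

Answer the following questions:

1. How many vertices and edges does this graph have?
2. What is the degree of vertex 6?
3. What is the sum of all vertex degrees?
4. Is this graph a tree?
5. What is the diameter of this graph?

Count: 9 vertices, 11 edges.
Vertex 6 has neighbors [8], degree = 1.
Handshaking lemma: 2 * 11 = 22.
A tree on 9 vertices has 8 edges. This graph has 11 edges (3 extra). Not a tree.
Diameter (longest shortest path) = 4.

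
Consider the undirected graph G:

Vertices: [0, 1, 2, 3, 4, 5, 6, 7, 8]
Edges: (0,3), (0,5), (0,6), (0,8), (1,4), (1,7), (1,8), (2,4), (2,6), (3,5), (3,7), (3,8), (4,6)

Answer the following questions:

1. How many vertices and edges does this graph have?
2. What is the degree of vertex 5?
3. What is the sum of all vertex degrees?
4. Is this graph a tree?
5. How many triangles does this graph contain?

Count: 9 vertices, 13 edges.
Vertex 5 has neighbors [0, 3], degree = 2.
Handshaking lemma: 2 * 13 = 26.
A tree on 9 vertices has 8 edges. This graph has 13 edges (5 extra). Not a tree.
Number of triangles = 3.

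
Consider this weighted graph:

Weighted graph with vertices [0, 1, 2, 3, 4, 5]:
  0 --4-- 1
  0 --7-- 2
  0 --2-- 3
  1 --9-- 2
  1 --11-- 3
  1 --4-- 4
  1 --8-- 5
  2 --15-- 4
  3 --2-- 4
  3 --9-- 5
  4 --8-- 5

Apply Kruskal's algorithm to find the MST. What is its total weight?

Applying Kruskal's algorithm (sort edges by weight, add if no cycle):
  Add (0,3) w=2
  Add (3,4) w=2
  Add (0,1) w=4
  Skip (1,4) w=4 (creates cycle)
  Add (0,2) w=7
  Add (1,5) w=8
  Skip (4,5) w=8 (creates cycle)
  Skip (1,2) w=9 (creates cycle)
  Skip (3,5) w=9 (creates cycle)
  Skip (1,3) w=11 (creates cycle)
  Skip (2,4) w=15 (creates cycle)
MST weight = 23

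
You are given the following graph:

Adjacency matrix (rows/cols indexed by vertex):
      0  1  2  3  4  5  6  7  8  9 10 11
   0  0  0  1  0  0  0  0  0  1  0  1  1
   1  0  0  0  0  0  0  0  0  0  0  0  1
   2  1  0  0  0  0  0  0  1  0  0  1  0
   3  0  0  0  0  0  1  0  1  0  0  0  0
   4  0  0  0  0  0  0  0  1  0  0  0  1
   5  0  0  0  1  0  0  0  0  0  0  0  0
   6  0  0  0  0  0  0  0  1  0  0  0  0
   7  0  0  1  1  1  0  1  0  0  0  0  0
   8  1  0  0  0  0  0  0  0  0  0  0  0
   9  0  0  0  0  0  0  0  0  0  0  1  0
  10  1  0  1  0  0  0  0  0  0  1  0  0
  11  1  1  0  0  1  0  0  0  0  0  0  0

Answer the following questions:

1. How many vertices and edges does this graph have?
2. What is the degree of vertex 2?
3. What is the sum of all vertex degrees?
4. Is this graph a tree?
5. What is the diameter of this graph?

Count: 12 vertices, 13 edges.
Vertex 2 has neighbors [0, 7, 10], degree = 3.
Handshaking lemma: 2 * 13 = 26.
A tree on 12 vertices has 11 edges. This graph has 13 edges (2 extra). Not a tree.
Diameter (longest shortest path) = 5.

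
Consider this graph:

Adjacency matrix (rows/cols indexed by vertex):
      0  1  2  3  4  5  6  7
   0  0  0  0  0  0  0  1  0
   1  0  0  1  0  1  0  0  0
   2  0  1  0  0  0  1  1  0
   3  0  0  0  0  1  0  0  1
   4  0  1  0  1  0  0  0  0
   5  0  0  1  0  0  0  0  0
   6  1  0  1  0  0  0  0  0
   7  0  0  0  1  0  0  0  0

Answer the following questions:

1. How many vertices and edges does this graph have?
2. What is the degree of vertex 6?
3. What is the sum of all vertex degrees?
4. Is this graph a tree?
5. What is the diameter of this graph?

Count: 8 vertices, 7 edges.
Vertex 6 has neighbors [0, 2], degree = 2.
Handshaking lemma: 2 * 7 = 14.
A graph is a tree iff it is connected and has exactly n-1 edges. This graph is connected (all 8 vertices in one component) and has 8-1 = 7 edges. It is a tree.
Diameter (longest shortest path) = 6.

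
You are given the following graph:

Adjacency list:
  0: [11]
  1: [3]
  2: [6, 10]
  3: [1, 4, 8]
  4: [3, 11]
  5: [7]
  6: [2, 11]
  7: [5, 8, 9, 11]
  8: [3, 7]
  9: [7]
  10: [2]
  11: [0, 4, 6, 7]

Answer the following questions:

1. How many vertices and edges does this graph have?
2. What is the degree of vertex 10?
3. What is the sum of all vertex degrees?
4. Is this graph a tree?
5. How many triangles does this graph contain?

Count: 12 vertices, 12 edges.
Vertex 10 has neighbors [2], degree = 1.
Handshaking lemma: 2 * 12 = 24.
A tree on 12 vertices has 11 edges. This graph has 12 edges (1 extra). Not a tree.
Number of triangles = 0.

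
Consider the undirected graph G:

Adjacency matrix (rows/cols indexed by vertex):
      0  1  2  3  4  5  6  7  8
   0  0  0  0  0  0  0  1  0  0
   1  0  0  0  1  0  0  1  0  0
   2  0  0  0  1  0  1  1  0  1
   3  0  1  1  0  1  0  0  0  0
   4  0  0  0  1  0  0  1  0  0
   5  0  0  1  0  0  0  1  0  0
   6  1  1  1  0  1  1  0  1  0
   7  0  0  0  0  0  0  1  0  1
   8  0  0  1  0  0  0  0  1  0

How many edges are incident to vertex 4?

Vertex 4 has neighbors [3, 6], so deg(4) = 2.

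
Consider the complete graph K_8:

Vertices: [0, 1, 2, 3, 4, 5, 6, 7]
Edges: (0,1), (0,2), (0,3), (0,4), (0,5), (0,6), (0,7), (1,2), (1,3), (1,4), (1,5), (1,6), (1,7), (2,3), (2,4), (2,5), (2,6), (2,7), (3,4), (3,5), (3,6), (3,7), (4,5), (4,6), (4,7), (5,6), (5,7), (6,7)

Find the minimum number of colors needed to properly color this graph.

In K_8, every vertex is adjacent to every other vertex.
Each vertex needs a unique color.
Chromatic number = 8.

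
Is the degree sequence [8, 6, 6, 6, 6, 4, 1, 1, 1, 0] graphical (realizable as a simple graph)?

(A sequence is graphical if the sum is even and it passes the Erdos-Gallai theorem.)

Sum of degrees = 39. Sum is odd, so the sequence is NOT graphical.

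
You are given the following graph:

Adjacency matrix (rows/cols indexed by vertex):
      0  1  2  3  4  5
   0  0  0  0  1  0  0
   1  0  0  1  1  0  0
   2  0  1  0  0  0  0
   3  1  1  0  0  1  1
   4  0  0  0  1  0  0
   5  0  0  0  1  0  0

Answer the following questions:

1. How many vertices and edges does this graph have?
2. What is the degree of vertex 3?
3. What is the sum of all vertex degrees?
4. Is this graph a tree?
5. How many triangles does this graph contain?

Count: 6 vertices, 5 edges.
Vertex 3 has neighbors [0, 1, 4, 5], degree = 4.
Handshaking lemma: 2 * 5 = 10.
A graph is a tree iff it is connected and has exactly n-1 edges. This graph is connected (all 6 vertices in one component) and has 6-1 = 5 edges. It is a tree.
Number of triangles = 0.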